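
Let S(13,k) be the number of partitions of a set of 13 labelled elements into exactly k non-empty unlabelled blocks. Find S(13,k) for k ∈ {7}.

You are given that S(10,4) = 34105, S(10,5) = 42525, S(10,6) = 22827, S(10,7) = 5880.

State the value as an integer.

r11: T_11,5=5×42525+34105=246730; T_11,6=6×22827+42525=179487; T_11,7=7×5880+22827=63987
r12: T_12,6=6×179487+246730=1323652; T_12,7=7×63987+179487=627396
r13: T_13,7=7×627396+1323652=5715424
Read S(13,7) = 5715424.

5715424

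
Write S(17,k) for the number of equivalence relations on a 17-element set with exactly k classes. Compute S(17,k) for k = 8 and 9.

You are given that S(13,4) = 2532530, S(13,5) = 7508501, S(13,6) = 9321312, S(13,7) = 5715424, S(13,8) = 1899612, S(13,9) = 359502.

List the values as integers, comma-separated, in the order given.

@14  (14,5):7508501·5+2532530→40075035, (14,6):9321312·6+7508501→63436373, (14,7):5715424·7+9321312→49329280, (14,8):1899612·8+5715424→20912320, (14,9):359502·9+1899612→5135130
@15  (15,6):63436373·6+40075035→420693273, (15,7):49329280·7+63436373→408741333, (15,8):20912320·8+49329280→216627840, (15,9):5135130·9+20912320→67128490
@16  (16,7):408741333·7+420693273→3281882604, (16,8):216627840·8+408741333→2141764053, (16,9):67128490·9+216627840→820784250
@17  (17,8):2141764053·8+3281882604→20415995028, (17,9):820784250·9+2141764053→9528822303
Read S(17,8) = 20415995028, S(17,9) = 9528822303.

20415995028, 9528822303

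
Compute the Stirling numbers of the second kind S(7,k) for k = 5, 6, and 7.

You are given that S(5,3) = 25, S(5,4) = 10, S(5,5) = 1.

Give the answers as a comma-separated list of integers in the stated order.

140, 21, 1

i=6: T(6,4)=25+4·10=65 | T(6,5)=10+5·1=15 | T(6,6)=1+6·0=1
i=7: T(7,5)=65+5·15=140 | T(7,6)=15+6·1=21 | T(7,7)=1+7·0=1
Read S(7,5) = 140, S(7,6) = 21, S(7,7) = 1.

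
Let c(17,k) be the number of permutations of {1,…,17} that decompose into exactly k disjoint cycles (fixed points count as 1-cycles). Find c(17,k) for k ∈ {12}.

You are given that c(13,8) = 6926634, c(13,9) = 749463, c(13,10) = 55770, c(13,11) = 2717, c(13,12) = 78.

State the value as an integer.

r14: T_14,9=13×749463+6926634=16669653; T_14,10=13×55770+749463=1474473; T_14,11=13×2717+55770=91091; T_14,12=13×78+2717=3731
r15: T_15,10=14×1474473+16669653=37312275; T_15,11=14×91091+1474473=2749747; T_15,12=14×3731+91091=143325
r16: T_16,11=15×2749747+37312275=78558480; T_16,12=15×143325+2749747=4899622
r17: T_17,12=16×4899622+78558480=156952432
Read c(17,12) = 156952432.

156952432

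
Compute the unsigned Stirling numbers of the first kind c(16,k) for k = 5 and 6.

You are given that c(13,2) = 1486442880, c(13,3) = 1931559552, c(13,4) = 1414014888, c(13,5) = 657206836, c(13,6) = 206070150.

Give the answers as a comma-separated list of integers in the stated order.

@14  (14,3):1931559552·13+1486442880→26596717056, (14,4):1414014888·13+1931559552→20313753096, (14,5):657206836·13+1414014888→9957703756, (14,6):206070150·13+657206836→3336118786
@15  (15,4):20313753096·14+26596717056→310989260400, (15,5):9957703756·14+20313753096→159721605680, (15,6):3336118786·14+9957703756→56663366760
@16  (16,5):159721605680·15+310989260400→2706813345600, (16,6):56663366760·15+159721605680→1009672107080
Read c(16,5) = 2706813345600, c(16,6) = 1009672107080.

2706813345600, 1009672107080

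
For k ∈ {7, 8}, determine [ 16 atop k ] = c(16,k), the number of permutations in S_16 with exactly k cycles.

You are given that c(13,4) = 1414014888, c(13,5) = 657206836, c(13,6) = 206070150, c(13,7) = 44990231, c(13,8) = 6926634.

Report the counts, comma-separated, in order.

272803210680, 54631129553

@14  (14,5):657206836·13+1414014888→9957703756, (14,6):206070150·13+657206836→3336118786, (14,7):44990231·13+206070150→790943153, (14,8):6926634·13+44990231→135036473
@15  (15,6):3336118786·14+9957703756→56663366760, (15,7):790943153·14+3336118786→14409322928, (15,8):135036473·14+790943153→2681453775
@16  (16,7):14409322928·15+56663366760→272803210680, (16,8):2681453775·15+14409322928→54631129553
Read c(16,7) = 272803210680, c(16,8) = 54631129553.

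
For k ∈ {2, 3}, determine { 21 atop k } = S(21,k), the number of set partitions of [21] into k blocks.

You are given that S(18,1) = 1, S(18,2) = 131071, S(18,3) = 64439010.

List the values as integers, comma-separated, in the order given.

1048575, 1742343625

i=19: T(19,1)=0+1·1=1 | T(19,2)=1+2·131071=262143 | T(19,3)=131071+3·64439010=193448101
i=20: T(20,1)=0+1·1=1 | T(20,2)=1+2·262143=524287 | T(20,3)=262143+3·193448101=580606446
i=21: T(21,2)=1+2·524287=1048575 | T(21,3)=524287+3·580606446=1742343625
Read S(21,2) = 1048575, S(21,3) = 1742343625.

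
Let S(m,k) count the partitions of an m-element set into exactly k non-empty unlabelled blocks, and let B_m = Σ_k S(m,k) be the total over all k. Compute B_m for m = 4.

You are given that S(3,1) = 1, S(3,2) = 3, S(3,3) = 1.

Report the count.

15

r4: T_4,1=1×1+0=1; T_4,2=2×3+1=7; T_4,3=3×1+3=6; T_4,4=4×0+1=1
B_4 = ΣS(4,k) = 1+7+6+1 = 15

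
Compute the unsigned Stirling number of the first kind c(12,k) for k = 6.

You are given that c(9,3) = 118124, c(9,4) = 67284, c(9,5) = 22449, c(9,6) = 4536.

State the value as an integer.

13339535

row 10: T[10][4]=9·67284+118124=723680  T[10][5]=9·22449+67284=269325  T[10][6]=9·4536+22449=63273
row 11: T[11][5]=10·269325+723680=3416930  T[11][6]=10·63273+269325=902055
row 12: T[12][6]=11·902055+3416930=13339535
Read c(12,6) = 13339535.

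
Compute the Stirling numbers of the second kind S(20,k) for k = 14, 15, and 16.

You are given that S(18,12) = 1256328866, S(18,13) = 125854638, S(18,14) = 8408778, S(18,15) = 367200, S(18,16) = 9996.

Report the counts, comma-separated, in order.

row 19: T[19][13]=13·125854638+1256328866=2892439160  T[19][14]=14·8408778+125854638=243577530  T[19][15]=15·367200+8408778=13916778  T[19][16]=16·9996+367200=527136
row 20: T[20][14]=14·243577530+2892439160=6302524580  T[20][15]=15·13916778+243577530=452329200  T[20][16]=16·527136+13916778=22350954
Read S(20,14) = 6302524580, S(20,15) = 452329200, S(20,16) = 22350954.

6302524580, 452329200, 22350954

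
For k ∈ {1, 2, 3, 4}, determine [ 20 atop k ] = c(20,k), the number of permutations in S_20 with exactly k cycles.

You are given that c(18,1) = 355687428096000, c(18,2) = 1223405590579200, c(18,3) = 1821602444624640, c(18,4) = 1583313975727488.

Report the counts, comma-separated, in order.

121645100408832000, 431565146817638400, 668609730341153280, 610116075740491776

i=19: T(19,1)=0+18·355687428096000=6402373705728000 | T(19,2)=355687428096000+18·1223405590579200=22376988058521600 | T(19,3)=1223405590579200+18·1821602444624640=34012249593822720 | T(19,4)=1821602444624640+18·1583313975727488=30321254007719424
i=20: T(20,1)=0+19·6402373705728000=121645100408832000 | T(20,2)=6402373705728000+19·22376988058521600=431565146817638400 | T(20,3)=22376988058521600+19·34012249593822720=668609730341153280 | T(20,4)=34012249593822720+19·30321254007719424=610116075740491776
Read c(20,1) = 121645100408832000, c(20,2) = 431565146817638400, c(20,3) = 668609730341153280, c(20,4) = 610116075740491776.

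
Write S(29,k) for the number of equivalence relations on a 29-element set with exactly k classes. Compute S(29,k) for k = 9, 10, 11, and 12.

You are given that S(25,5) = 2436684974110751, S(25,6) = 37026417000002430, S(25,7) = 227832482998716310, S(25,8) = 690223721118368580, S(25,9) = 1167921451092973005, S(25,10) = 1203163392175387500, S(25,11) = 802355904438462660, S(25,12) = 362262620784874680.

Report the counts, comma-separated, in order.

9452962848327254398506, 16392038075086211019625, 18059551225961878690915, 13326679652926121224470

r26: T_26,6=6×37026417000002430+2436684974110751=224595186974125331; T_26,7=7×227832482998716310+37026417000002430=1631853797991016600; T_26,8=8×690223721118368580+227832482998716310=5749622251945664950; T_26,9=9×1167921451092973005+690223721118368580=11201516780955125625; T_26,10=10×1203163392175387500+1167921451092973005=13199555372846848005; T_26,11=11×802355904438462660+1203163392175387500=10029078340998476760; T_26,12=12×362262620784874680+802355904438462660=5149507353856958820
r27: T_27,7=7×1631853797991016600+224595186974125331=11647571772911241531; T_27,8=8×5749622251945664950+1631853797991016600=47628831813556336200; T_27,9=9×11201516780955125625+5749622251945664950=106563273280541795575; T_27,10=10×13199555372846848005+11201516780955125625=143197070509423605675; T_27,11=11×10029078340998476760+13199555372846848005=123519417123830092365; T_27,12=12×5149507353856958820+10029078340998476760=71823166587281982600
r28: T_28,8=8×47628831813556336200+11647571772911241531=392678226281361931131; T_28,9=9×106563273280541795575+47628831813556336200=1006698291338432496375; T_28,10=10×143197070509423605675+106563273280541795575=1538533978374777852325; T_28,11=11×123519417123830092365+143197070509423605675=1501910658871554621690; T_28,12=12×71823166587281982600+123519417123830092365=985397416171213883565
r29: T_29,9=9×1006698291338432496375+392678226281361931131=9452962848327254398506; T_29,10=10×1538533978374777852325+1006698291338432496375=16392038075086211019625; T_29,11=11×1501910658871554621690+1538533978374777852325=18059551225961878690915; T_29,12=12×985397416171213883565+1501910658871554621690=13326679652926121224470
Read S(29,9) = 9452962848327254398506, S(29,10) = 16392038075086211019625, S(29,11) = 18059551225961878690915, S(29,12) = 13326679652926121224470.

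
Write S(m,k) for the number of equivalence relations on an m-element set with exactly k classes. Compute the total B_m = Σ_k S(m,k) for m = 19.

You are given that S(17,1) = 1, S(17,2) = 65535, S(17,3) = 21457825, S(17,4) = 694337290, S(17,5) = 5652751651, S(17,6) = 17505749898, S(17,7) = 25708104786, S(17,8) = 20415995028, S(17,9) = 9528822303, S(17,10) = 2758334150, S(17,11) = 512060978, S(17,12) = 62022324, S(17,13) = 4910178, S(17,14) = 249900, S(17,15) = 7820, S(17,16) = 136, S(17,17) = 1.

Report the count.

5832742205057

row 18: T[18][1]=1·1+0=1  T[18][2]=2·65535+1=131071  T[18][3]=3·21457825+65535=64439010  T[18][4]=4·694337290+21457825=2798806985  T[18][5]=5·5652751651+694337290=28958095545  T[18][6]=6·17505749898+5652751651=110687251039  T[18][7]=7·25708104786+17505749898=197462483400  T[18][8]=8·20415995028+25708104786=189036065010  T[18][9]=9·9528822303+20415995028=106175395755  T[18][10]=10·2758334150+9528822303=37112163803  T[18][11]=11·512060978+2758334150=8391004908  T[18][12]=12·62022324+512060978=1256328866  T[18][13]=13·4910178+62022324=125854638  T[18][14]=14·249900+4910178=8408778  T[18][15]=15·7820+249900=367200  T[18][16]=16·136+7820=9996  T[18][17]=17·1+136=153  T[18][18]=18·0+1=1
row 19: T[19][1]=1·1+0=1  T[19][2]=2·131071+1=262143  T[19][3]=3·64439010+131071=193448101  T[19][4]=4·2798806985+64439010=11259666950  T[19][5]=5·28958095545+2798806985=147589284710  T[19][6]=6·110687251039+28958095545=693081601779  T[19][7]=7·197462483400+110687251039=1492924634839  T[19][8]=8·189036065010+197462483400=1709751003480  T[19][9]=9·106175395755+189036065010=1144614626805  T[19][10]=10·37112163803+106175395755=477297033785  T[19][11]=11·8391004908+37112163803=129413217791  T[19][12]=12·1256328866+8391004908=23466951300  T[19][13]=13·125854638+1256328866=2892439160  T[19][14]=14·8408778+125854638=243577530  T[19][15]=15·367200+8408778=13916778  T[19][16]=16·9996+367200=527136  T[19][17]=17·153+9996=12597  T[19][18]=18·1+153=171  T[19][19]=19·0+1=1
B_19 = ΣS(19,k) = 1+262143+193448101+11259666950+147589284710+693081601779+1492924634839+1709751003480+1144614626805+477297033785+129413217791+23466951300+2892439160+243577530+13916778+527136+12597+171+1 = 5832742205057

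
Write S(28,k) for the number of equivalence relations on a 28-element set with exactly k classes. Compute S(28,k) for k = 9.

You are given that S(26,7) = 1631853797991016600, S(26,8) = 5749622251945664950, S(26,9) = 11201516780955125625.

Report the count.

1006698291338432496375

i=27: T(27,8)=1631853797991016600+8·5749622251945664950=47628831813556336200 | T(27,9)=5749622251945664950+9·11201516780955125625=106563273280541795575
i=28: T(28,9)=47628831813556336200+9·106563273280541795575=1006698291338432496375
Read S(28,9) = 1006698291338432496375.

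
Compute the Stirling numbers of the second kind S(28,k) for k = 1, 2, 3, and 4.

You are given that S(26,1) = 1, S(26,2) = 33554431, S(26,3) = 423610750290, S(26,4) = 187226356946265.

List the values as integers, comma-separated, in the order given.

r27: T_27,1=1×1+0=1; T_27,2=2×33554431+1=67108863; T_27,3=3×423610750290+33554431=1270865805301; T_27,4=4×187226356946265+423610750290=749329038535350
r28: T_28,1=1×1+0=1; T_28,2=2×67108863+1=134217727; T_28,3=3×1270865805301+67108863=3812664524766; T_28,4=4×749329038535350+1270865805301=2998587019946701
Read S(28,1) = 1, S(28,2) = 134217727, S(28,3) = 3812664524766, S(28,4) = 2998587019946701.

1, 134217727, 3812664524766, 2998587019946701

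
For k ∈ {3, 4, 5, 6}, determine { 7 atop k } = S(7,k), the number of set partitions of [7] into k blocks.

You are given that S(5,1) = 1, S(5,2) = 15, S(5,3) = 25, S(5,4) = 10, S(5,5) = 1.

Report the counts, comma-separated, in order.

r6: T_6,2=2×15+1=31; T_6,3=3×25+15=90; T_6,4=4×10+25=65; T_6,5=5×1+10=15; T_6,6=6×0+1=1
r7: T_7,3=3×90+31=301; T_7,4=4×65+90=350; T_7,5=5×15+65=140; T_7,6=6×1+15=21
Read S(7,3) = 301, S(7,4) = 350, S(7,5) = 140, S(7,6) = 21.

301, 350, 140, 21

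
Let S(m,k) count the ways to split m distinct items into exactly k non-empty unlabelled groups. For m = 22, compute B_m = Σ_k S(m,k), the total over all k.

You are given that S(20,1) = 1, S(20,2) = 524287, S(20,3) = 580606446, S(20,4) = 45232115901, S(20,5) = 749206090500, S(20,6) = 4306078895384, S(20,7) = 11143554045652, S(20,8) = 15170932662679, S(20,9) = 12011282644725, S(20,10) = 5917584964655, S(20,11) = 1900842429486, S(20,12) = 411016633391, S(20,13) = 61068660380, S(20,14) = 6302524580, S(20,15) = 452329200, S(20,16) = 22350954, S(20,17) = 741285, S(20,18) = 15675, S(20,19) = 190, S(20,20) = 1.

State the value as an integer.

r21: T_21,1=1×1+0=1; T_21,2=2×524287+1=1048575; T_21,3=3×580606446+524287=1742343625; T_21,4=4×45232115901+580606446=181509070050; T_21,5=5×749206090500+45232115901=3791262568401; T_21,6=6×4306078895384+749206090500=26585679462804; T_21,7=7×11143554045652+4306078895384=82310957214948; T_21,8=8×15170932662679+11143554045652=132511015347084; T_21,9=9×12011282644725+15170932662679=123272476465204; T_21,10=10×5917584964655+12011282644725=71187132291275; T_21,11=11×1900842429486+5917584964655=26826851689001; T_21,12=12×411016633391+1900842429486=6833042030178; T_21,13=13×61068660380+411016633391=1204909218331; T_21,14=14×6302524580+61068660380=149304004500; T_21,15=15×452329200+6302524580=13087462580; T_21,16=16×22350954+452329200=809944464; T_21,17=17×741285+22350954=34952799; T_21,18=18×15675+741285=1023435; T_21,19=19×190+15675=19285; T_21,20=20×1+190=210; T_21,21=21×0+1=1
r22: T_22,1=1×1+0=1; T_22,2=2×1048575+1=2097151; T_22,3=3×1742343625+1048575=5228079450; T_22,4=4×181509070050+1742343625=727778623825; T_22,5=5×3791262568401+181509070050=19137821912055; T_22,6=6×26585679462804+3791262568401=163305339345225; T_22,7=7×82310957214948+26585679462804=602762379967440; T_22,8=8×132511015347084+82310957214948=1142399079991620; T_22,9=9×123272476465204+132511015347084=1241963303533920; T_22,10=10×71187132291275+123272476465204=835143799377954; T_22,11=11×26826851689001+71187132291275=366282500870286; T_22,12=12×6833042030178+26826851689001=108823356051137; T_22,13=13×1204909218331+6833042030178=22496861868481; T_22,14=14×149304004500+1204909218331=3295165281331; T_22,15=15×13087462580+149304004500=345615943200; T_22,16=16×809944464+13087462580=26046574004; T_22,17=17×34952799+809944464=1404142047; T_22,18=18×1023435+34952799=53374629; T_22,19=19×19285+1023435=1389850; T_22,20=20×210+19285=23485; T_22,21=21×1+210=231; T_22,22=22×0+1=1
B_22 = ΣS(22,k) = 1+2097151+5228079450+727778623825+19137821912055+163305339345225+602762379967440+1142399079991620+1241963303533920+835143799377954+366282500870286+108823356051137+22496861868481+3295165281331+345615943200+26046574004+1404142047+53374629+1389850+23485+231+1 = 4506715738447323

4506715738447323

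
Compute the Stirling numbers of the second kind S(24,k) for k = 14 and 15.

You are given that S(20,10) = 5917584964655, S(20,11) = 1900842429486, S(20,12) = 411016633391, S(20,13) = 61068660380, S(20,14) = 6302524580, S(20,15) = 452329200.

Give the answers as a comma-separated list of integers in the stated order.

row 21: T[21][11]=11·1900842429486+5917584964655=26826851689001  T[21][12]=12·411016633391+1900842429486=6833042030178  T[21][13]=13·61068660380+411016633391=1204909218331  T[21][14]=14·6302524580+61068660380=149304004500  T[21][15]=15·452329200+6302524580=13087462580
row 22: T[22][12]=12·6833042030178+26826851689001=108823356051137  T[22][13]=13·1204909218331+6833042030178=22496861868481  T[22][14]=14·149304004500+1204909218331=3295165281331  T[22][15]=15·13087462580+149304004500=345615943200
row 23: T[23][13]=13·22496861868481+108823356051137=401282560341390  T[23][14]=14·3295165281331+22496861868481=68629175807115  T[23][15]=15·345615943200+3295165281331=8479404429331
row 24: T[24][14]=14·68629175807115+401282560341390=1362091021641000  T[24][15]=15·8479404429331+68629175807115=195820242247080
Read S(24,14) = 1362091021641000, S(24,15) = 195820242247080.

1362091021641000, 195820242247080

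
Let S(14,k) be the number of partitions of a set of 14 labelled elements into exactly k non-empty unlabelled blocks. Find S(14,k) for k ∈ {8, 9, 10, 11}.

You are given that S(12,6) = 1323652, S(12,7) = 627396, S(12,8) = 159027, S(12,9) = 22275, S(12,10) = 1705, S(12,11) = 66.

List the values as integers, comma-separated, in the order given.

row 13: T[13][7]=7·627396+1323652=5715424  T[13][8]=8·159027+627396=1899612  T[13][9]=9·22275+159027=359502  T[13][10]=10·1705+22275=39325  T[13][11]=11·66+1705=2431
row 14: T[14][8]=8·1899612+5715424=20912320  T[14][9]=9·359502+1899612=5135130  T[14][10]=10·39325+359502=752752  T[14][11]=11·2431+39325=66066
Read S(14,8) = 20912320, S(14,9) = 5135130, S(14,10) = 752752, S(14,11) = 66066.

20912320, 5135130, 752752, 66066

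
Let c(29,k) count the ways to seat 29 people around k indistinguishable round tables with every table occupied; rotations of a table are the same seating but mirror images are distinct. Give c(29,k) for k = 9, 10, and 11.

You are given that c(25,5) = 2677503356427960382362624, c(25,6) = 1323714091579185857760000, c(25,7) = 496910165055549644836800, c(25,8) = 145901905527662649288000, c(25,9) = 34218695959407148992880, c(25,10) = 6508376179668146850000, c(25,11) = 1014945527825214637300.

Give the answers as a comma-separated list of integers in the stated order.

i=26: T(26,6)=2677503356427960382362624+25·1323714091579185857760000=35770355645907606826362624 | T(26,7)=1323714091579185857760000+25·496910165055549644836800=13746468217967926978680000 | T(26,8)=496910165055549644836800+25·145901905527662649288000=4144457803247115877036800 | T(26,9)=145901905527662649288000+25·34218695959407148992880=1001369304512841374110000 | T(26,10)=34218695959407148992880+25·6508376179668146850000=196928100451110820242880 | T(26,11)=6508376179668146850000+25·1014945527825214637300=31882014375298512782500
i=27: T(27,7)=35770355645907606826362624+26·13746468217967926978680000=393178529313073708272042624 | T(27,8)=13746468217967926978680000+26·4144457803247115877036800=121502371102392939781636800 | T(27,9)=4144457803247115877036800+26·1001369304512841374110000=30180059720580991603896800 | T(27,10)=1001369304512841374110000+26·196928100451110820242880=6121499916241722700424880 | T(27,11)=196928100451110820242880+26·31882014375298512782500=1025860474208872152587880
i=28: T(28,8)=393178529313073708272042624+27·121502371102392939781636800=3673742549077683082376236224 | T(28,9)=121502371102392939781636800+27·30180059720580991603896800=936363983558079713086850400 | T(28,10)=30180059720580991603896800+27·6121499916241722700424880=195460557459107504515368560 | T(28,11)=6121499916241722700424880+27·1025860474208872152587880=33819732719881270820297640
i=29: T(29,9)=3673742549077683082376236224+28·936363983558079713086850400=29891934088703915048808047424 | T(29,10)=936363983558079713086850400+28·195460557459107504515368560=6409259592413089839517170080 | T(29,11)=195460557459107504515368560+28·33819732719881270820297640=1142413073615783087483702480
Read c(29,9) = 29891934088703915048808047424, c(29,10) = 6409259592413089839517170080, c(29,11) = 1142413073615783087483702480.

29891934088703915048808047424, 6409259592413089839517170080, 1142413073615783087483702480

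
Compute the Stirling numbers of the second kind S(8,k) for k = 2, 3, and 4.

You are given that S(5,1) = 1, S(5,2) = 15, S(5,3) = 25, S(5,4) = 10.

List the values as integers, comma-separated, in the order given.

r6: T_6,1=1×1+0=1; T_6,2=2×15+1=31; T_6,3=3×25+15=90; T_6,4=4×10+25=65
r7: T_7,1=1×1+0=1; T_7,2=2×31+1=63; T_7,3=3×90+31=301; T_7,4=4×65+90=350
r8: T_8,2=2×63+1=127; T_8,3=3×301+63=966; T_8,4=4×350+301=1701
Read S(8,2) = 127, S(8,3) = 966, S(8,4) = 1701.

127, 966, 1701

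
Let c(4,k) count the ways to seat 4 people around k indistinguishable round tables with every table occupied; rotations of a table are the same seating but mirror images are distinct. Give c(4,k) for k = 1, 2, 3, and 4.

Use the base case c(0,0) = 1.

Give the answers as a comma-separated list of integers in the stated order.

i=1: T(1,1)=1+0·0=1
i=2: T(2,1)=0+1·1=1 | T(2,2)=1+1·0=1
i=3: T(3,1)=0+2·1=2 | T(3,2)=1+2·1=3 | T(3,3)=1+2·0=1
i=4: T(4,1)=0+3·2=6 | T(4,2)=2+3·3=11 | T(4,3)=3+3·1=6 | T(4,4)=1+3·0=1
Read c(4,1) = 6, c(4,2) = 11, c(4,3) = 6, c(4,4) = 1.

6, 11, 6, 1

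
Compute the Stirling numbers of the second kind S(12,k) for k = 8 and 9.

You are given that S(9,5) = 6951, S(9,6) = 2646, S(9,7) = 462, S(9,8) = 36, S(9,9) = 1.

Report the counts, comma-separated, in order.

@10  (10,6):2646·6+6951→22827, (10,7):462·7+2646→5880, (10,8):36·8+462→750, (10,9):1·9+36→45
@11  (11,7):5880·7+22827→63987, (11,8):750·8+5880→11880, (11,9):45·9+750→1155
@12  (12,8):11880·8+63987→159027, (12,9):1155·9+11880→22275
Read S(12,8) = 159027, S(12,9) = 22275.

159027, 22275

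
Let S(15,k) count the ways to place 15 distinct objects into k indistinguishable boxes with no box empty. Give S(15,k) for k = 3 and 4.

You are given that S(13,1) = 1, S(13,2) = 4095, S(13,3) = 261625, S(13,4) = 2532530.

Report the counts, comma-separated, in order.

2375101, 42355950

row 14: T[14][2]=2·4095+1=8191  T[14][3]=3·261625+4095=788970  T[14][4]=4·2532530+261625=10391745
row 15: T[15][3]=3·788970+8191=2375101  T[15][4]=4·10391745+788970=42355950
Read S(15,3) = 2375101, S(15,4) = 42355950.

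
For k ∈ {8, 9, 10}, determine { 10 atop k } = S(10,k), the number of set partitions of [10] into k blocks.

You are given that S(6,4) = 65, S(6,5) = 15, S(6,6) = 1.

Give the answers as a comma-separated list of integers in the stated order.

@7  (7,5):15·5+65→140, (7,6):1·6+15→21, (7,7):0·7+1→1
@8  (8,6):21·6+140→266, (8,7):1·7+21→28, (8,8):0·8+1→1
@9  (9,7):28·7+266→462, (9,8):1·8+28→36, (9,9):0·9+1→1
@10  (10,8):36·8+462→750, (10,9):1·9+36→45, (10,10):0·10+1→1
Read S(10,8) = 750, S(10,9) = 45, S(10,10) = 1.

750, 45, 1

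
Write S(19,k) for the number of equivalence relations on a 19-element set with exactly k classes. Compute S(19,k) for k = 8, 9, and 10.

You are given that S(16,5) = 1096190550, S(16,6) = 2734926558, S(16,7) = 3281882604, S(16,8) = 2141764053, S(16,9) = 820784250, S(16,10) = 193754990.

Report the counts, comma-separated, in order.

@17  (17,6):2734926558·6+1096190550→17505749898, (17,7):3281882604·7+2734926558→25708104786, (17,8):2141764053·8+3281882604→20415995028, (17,9):820784250·9+2141764053→9528822303, (17,10):193754990·10+820784250→2758334150
@18  (18,7):25708104786·7+17505749898→197462483400, (18,8):20415995028·8+25708104786→189036065010, (18,9):9528822303·9+20415995028→106175395755, (18,10):2758334150·10+9528822303→37112163803
@19  (19,8):189036065010·8+197462483400→1709751003480, (19,9):106175395755·9+189036065010→1144614626805, (19,10):37112163803·10+106175395755→477297033785
Read S(19,8) = 1709751003480, S(19,9) = 1144614626805, S(19,10) = 477297033785.

1709751003480, 1144614626805, 477297033785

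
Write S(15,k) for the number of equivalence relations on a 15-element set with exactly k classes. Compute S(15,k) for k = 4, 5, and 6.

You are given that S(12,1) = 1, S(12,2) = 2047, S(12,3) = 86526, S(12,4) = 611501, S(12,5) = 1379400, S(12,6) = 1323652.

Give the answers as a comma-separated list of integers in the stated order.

@13  (13,2):2047·2+1→4095, (13,3):86526·3+2047→261625, (13,4):611501·4+86526→2532530, (13,5):1379400·5+611501→7508501, (13,6):1323652·6+1379400→9321312
@14  (14,3):261625·3+4095→788970, (14,4):2532530·4+261625→10391745, (14,5):7508501·5+2532530→40075035, (14,6):9321312·6+7508501→63436373
@15  (15,4):10391745·4+788970→42355950, (15,5):40075035·5+10391745→210766920, (15,6):63436373·6+40075035→420693273
Read S(15,4) = 42355950, S(15,5) = 210766920, S(15,6) = 420693273.

42355950, 210766920, 420693273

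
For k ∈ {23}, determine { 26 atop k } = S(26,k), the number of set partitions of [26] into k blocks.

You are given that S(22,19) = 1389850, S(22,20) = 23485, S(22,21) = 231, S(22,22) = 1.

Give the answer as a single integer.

4126200

i=23: T(23,20)=1389850+20·23485=1859550 | T(23,21)=23485+21·231=28336 | T(23,22)=231+22·1=253 | T(23,23)=1+23·0=1
i=24: T(24,21)=1859550+21·28336=2454606 | T(24,22)=28336+22·253=33902 | T(24,23)=253+23·1=276
i=25: T(25,22)=2454606+22·33902=3200450 | T(25,23)=33902+23·276=40250
i=26: T(26,23)=3200450+23·40250=4126200
Read S(26,23) = 4126200.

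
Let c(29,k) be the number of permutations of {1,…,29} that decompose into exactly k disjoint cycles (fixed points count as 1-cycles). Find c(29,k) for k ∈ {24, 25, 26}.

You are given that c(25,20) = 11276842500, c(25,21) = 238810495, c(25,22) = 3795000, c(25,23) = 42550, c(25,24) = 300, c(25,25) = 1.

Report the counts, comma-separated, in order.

55880640270, 843041745, 9642906

r26: T_26,21=25×238810495+11276842500=17247104875; T_26,22=25×3795000+238810495=333685495; T_26,23=25×42550+3795000=4858750; T_26,24=25×300+42550=50050; T_26,25=25×1+300=325; T_26,26=25×0+1=1
r27: T_27,22=26×333685495+17247104875=25922927745; T_27,23=26×4858750+333685495=460012995; T_27,24=26×50050+4858750=6160050; T_27,25=26×325+50050=58500; T_27,26=26×1+325=351
r28: T_28,23=27×460012995+25922927745=38343278610; T_28,24=27×6160050+460012995=626334345; T_28,25=27×58500+6160050=7739550; T_28,26=27×351+58500=67977
r29: T_29,24=28×626334345+38343278610=55880640270; T_29,25=28×7739550+626334345=843041745; T_29,26=28×67977+7739550=9642906
Read c(29,24) = 55880640270, c(29,25) = 843041745, c(29,26) = 9642906.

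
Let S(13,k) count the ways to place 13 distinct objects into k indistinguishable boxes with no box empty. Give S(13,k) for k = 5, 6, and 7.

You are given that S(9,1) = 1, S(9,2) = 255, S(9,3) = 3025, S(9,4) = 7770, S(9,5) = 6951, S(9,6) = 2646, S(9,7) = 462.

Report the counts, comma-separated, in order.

i=10: T(10,2)=1+2·255=511 | T(10,3)=255+3·3025=9330 | T(10,4)=3025+4·7770=34105 | T(10,5)=7770+5·6951=42525 | T(10,6)=6951+6·2646=22827 | T(10,7)=2646+7·462=5880
i=11: T(11,3)=511+3·9330=28501 | T(11,4)=9330+4·34105=145750 | T(11,5)=34105+5·42525=246730 | T(11,6)=42525+6·22827=179487 | T(11,7)=22827+7·5880=63987
i=12: T(12,4)=28501+4·145750=611501 | T(12,5)=145750+5·246730=1379400 | T(12,6)=246730+6·179487=1323652 | T(12,7)=179487+7·63987=627396
i=13: T(13,5)=611501+5·1379400=7508501 | T(13,6)=1379400+6·1323652=9321312 | T(13,7)=1323652+7·627396=5715424
Read S(13,5) = 7508501, S(13,6) = 9321312, S(13,7) = 5715424.

7508501, 9321312, 5715424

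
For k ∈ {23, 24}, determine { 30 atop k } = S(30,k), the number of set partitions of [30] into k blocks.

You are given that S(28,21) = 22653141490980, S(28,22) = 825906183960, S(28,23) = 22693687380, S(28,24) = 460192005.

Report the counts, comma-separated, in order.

71823880393200, 2157580085700

[29] T[29,22]:22*825906183960+22653141490980=40823077538100 · T[29,23]:23*22693687380+825906183960=1347860993700 · T[29,24]:24*460192005+22693687380=33738295500
[30] T[30,23]:23*1347860993700+40823077538100=71823880393200 · T[30,24]:24*33738295500+1347860993700=2157580085700
Read S(30,23) = 71823880393200, S(30,24) = 2157580085700.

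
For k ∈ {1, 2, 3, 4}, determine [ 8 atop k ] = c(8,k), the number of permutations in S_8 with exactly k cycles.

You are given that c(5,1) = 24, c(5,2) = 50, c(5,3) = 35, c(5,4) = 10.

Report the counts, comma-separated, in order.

row 6: T[6][1]=5·24+0=120  T[6][2]=5·50+24=274  T[6][3]=5·35+50=225  T[6][4]=5·10+35=85
row 7: T[7][1]=6·120+0=720  T[7][2]=6·274+120=1764  T[7][3]=6·225+274=1624  T[7][4]=6·85+225=735
row 8: T[8][1]=7·720+0=5040  T[8][2]=7·1764+720=13068  T[8][3]=7·1624+1764=13132  T[8][4]=7·735+1624=6769
Read c(8,1) = 5040, c(8,2) = 13068, c(8,3) = 13132, c(8,4) = 6769.

5040, 13068, 13132, 6769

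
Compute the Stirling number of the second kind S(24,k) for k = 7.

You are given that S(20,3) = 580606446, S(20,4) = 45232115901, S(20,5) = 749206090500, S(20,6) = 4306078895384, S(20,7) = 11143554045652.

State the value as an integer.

@21  (21,4):45232115901·4+580606446→181509070050, (21,5):749206090500·5+45232115901→3791262568401, (21,6):4306078895384·6+749206090500→26585679462804, (21,7):11143554045652·7+4306078895384→82310957214948
@22  (22,5):3791262568401·5+181509070050→19137821912055, (22,6):26585679462804·6+3791262568401→163305339345225, (22,7):82310957214948·7+26585679462804→602762379967440
@23  (23,6):163305339345225·6+19137821912055→998969857983405, (23,7):602762379967440·7+163305339345225→4382641999117305
@24  (24,7):4382641999117305·7+998969857983405→31677463851804540
Read S(24,7) = 31677463851804540.

31677463851804540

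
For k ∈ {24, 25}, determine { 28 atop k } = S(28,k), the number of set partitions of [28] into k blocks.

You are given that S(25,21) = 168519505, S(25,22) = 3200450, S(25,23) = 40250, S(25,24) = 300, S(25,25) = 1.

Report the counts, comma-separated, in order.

@26  (26,22):3200450·22+168519505→238929405, (26,23):40250·23+3200450→4126200, (26,24):300·24+40250→47450, (26,25):1·25+300→325
@27  (27,23):4126200·23+238929405→333832005, (27,24):47450·24+4126200→5265000, (27,25):325·25+47450→55575
@28  (28,24):5265000·24+333832005→460192005, (28,25):55575·25+5265000→6654375
Read S(28,24) = 460192005, S(28,25) = 6654375.

460192005, 6654375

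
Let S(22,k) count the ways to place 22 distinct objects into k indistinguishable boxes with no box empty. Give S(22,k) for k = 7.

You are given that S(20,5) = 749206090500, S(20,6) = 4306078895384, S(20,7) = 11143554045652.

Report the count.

602762379967440

@21  (21,6):4306078895384·6+749206090500→26585679462804, (21,7):11143554045652·7+4306078895384→82310957214948
@22  (22,7):82310957214948·7+26585679462804→602762379967440
Read S(22,7) = 602762379967440.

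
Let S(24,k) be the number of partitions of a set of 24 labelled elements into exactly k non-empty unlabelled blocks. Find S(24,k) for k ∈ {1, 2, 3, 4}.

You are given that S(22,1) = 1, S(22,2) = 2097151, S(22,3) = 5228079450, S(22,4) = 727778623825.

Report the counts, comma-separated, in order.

1, 8388607, 47063200806, 11681056634501

[23] T[23,1]:1*1+0=1 · T[23,2]:2*2097151+1=4194303 · T[23,3]:3*5228079450+2097151=15686335501 · T[23,4]:4*727778623825+5228079450=2916342574750
[24] T[24,1]:1*1+0=1 · T[24,2]:2*4194303+1=8388607 · T[24,3]:3*15686335501+4194303=47063200806 · T[24,4]:4*2916342574750+15686335501=11681056634501
Read S(24,1) = 1, S(24,2) = 8388607, S(24,3) = 47063200806, S(24,4) = 11681056634501.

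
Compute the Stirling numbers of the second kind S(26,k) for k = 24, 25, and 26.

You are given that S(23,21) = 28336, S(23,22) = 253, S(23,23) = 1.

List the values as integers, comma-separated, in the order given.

@24  (24,22):253·22+28336→33902, (24,23):1·23+253→276, (24,24):0·24+1→1
@25  (25,23):276·23+33902→40250, (25,24):1·24+276→300, (25,25):0·25+1→1
@26  (26,24):300·24+40250→47450, (26,25):1·25+300→325, (26,26):0·26+1→1
Read S(26,24) = 47450, S(26,25) = 325, S(26,26) = 1.

47450, 325, 1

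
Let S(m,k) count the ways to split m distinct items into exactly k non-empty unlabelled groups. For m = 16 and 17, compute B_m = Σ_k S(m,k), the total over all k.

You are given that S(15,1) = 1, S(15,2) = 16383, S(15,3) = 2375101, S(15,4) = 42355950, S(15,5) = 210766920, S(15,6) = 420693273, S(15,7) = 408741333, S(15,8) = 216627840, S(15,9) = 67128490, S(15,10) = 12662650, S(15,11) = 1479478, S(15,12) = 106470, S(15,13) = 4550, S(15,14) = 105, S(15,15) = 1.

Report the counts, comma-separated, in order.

10480142147, 82864869804

[16] T[16,1]:1*1+0=1 · T[16,2]:2*16383+1=32767 · T[16,3]:3*2375101+16383=7141686 · T[16,4]:4*42355950+2375101=171798901 · T[16,5]:5*210766920+42355950=1096190550 · T[16,6]:6*420693273+210766920=2734926558 · T[16,7]:7*408741333+420693273=3281882604 · T[16,8]:8*216627840+408741333=2141764053 · T[16,9]:9*67128490+216627840=820784250 · T[16,10]:10*12662650+67128490=193754990 · T[16,11]:11*1479478+12662650=28936908 · T[16,12]:12*106470+1479478=2757118 · T[16,13]:13*4550+106470=165620 · T[16,14]:14*105+4550=6020 · T[16,15]:15*1+105=120 · T[16,16]:16*0+1=1
[17] T[17,1]:1*1+0=1 · T[17,2]:2*32767+1=65535 · T[17,3]:3*7141686+32767=21457825 · T[17,4]:4*171798901+7141686=694337290 · T[17,5]:5*1096190550+171798901=5652751651 · T[17,6]:6*2734926558+1096190550=17505749898 · T[17,7]:7*3281882604+2734926558=25708104786 · T[17,8]:8*2141764053+3281882604=20415995028 · T[17,9]:9*820784250+2141764053=9528822303 · T[17,10]:10*193754990+820784250=2758334150 · T[17,11]:11*28936908+193754990=512060978 · T[17,12]:12*2757118+28936908=62022324 · T[17,13]:13*165620+2757118=4910178 · T[17,14]:14*6020+165620=249900 · T[17,15]:15*120+6020=7820 · T[17,16]:16*1+120=136 · T[17,17]:17*0+1=1
B_16 = ΣS(16,k) = 1+32767+7141686+171798901+1096190550+2734926558+3281882604+2141764053+820784250+193754990+28936908+2757118+165620+6020+120+1 = 10480142147
B_17 = ΣS(17,k) = 1+65535+21457825+694337290+5652751651+17505749898+25708104786+20415995028+9528822303+2758334150+512060978+62022324+4910178+249900+7820+136+1 = 82864869804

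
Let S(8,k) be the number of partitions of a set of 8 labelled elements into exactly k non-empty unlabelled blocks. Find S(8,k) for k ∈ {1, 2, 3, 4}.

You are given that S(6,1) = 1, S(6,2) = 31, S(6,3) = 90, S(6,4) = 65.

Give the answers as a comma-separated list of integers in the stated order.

1, 127, 966, 1701

[7] T[7,1]:1*1+0=1 · T[7,2]:2*31+1=63 · T[7,3]:3*90+31=301 · T[7,4]:4*65+90=350
[8] T[8,1]:1*1+0=1 · T[8,2]:2*63+1=127 · T[8,3]:3*301+63=966 · T[8,4]:4*350+301=1701
Read S(8,1) = 1, S(8,2) = 127, S(8,3) = 966, S(8,4) = 1701.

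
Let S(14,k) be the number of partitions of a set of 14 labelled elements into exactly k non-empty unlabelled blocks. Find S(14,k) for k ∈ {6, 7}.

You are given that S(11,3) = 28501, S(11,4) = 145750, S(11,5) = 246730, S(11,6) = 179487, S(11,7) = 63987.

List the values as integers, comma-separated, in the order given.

[12] T[12,4]:4*145750+28501=611501 · T[12,5]:5*246730+145750=1379400 · T[12,6]:6*179487+246730=1323652 · T[12,7]:7*63987+179487=627396
[13] T[13,5]:5*1379400+611501=7508501 · T[13,6]:6*1323652+1379400=9321312 · T[13,7]:7*627396+1323652=5715424
[14] T[14,6]:6*9321312+7508501=63436373 · T[14,7]:7*5715424+9321312=49329280
Read S(14,6) = 63436373, S(14,7) = 49329280.

63436373, 49329280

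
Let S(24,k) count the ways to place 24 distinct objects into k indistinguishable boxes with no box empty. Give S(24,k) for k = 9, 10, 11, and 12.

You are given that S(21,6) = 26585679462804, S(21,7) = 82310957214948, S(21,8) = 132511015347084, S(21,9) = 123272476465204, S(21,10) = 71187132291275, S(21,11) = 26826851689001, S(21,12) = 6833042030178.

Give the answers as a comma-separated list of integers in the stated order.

120622574326072500, 108254081784931500, 63100165695775560, 24930204590758260

[22] T[22,7]:7*82310957214948+26585679462804=602762379967440 · T[22,8]:8*132511015347084+82310957214948=1142399079991620 · T[22,9]:9*123272476465204+132511015347084=1241963303533920 · T[22,10]:10*71187132291275+123272476465204=835143799377954 · T[22,11]:11*26826851689001+71187132291275=366282500870286 · T[22,12]:12*6833042030178+26826851689001=108823356051137
[23] T[23,8]:8*1142399079991620+602762379967440=9741955019900400 · T[23,9]:9*1241963303533920+1142399079991620=12320068811796900 · T[23,10]:10*835143799377954+1241963303533920=9593401297313460 · T[23,11]:11*366282500870286+835143799377954=4864251308951100 · T[23,12]:12*108823356051137+366282500870286=1672162773483930
[24] T[24,9]:9*12320068811796900+9741955019900400=120622574326072500 · T[24,10]:10*9593401297313460+12320068811796900=108254081784931500 · T[24,11]:11*4864251308951100+9593401297313460=63100165695775560 · T[24,12]:12*1672162773483930+4864251308951100=24930204590758260
Read S(24,9) = 120622574326072500, S(24,10) = 108254081784931500, S(24,11) = 63100165695775560, S(24,12) = 24930204590758260.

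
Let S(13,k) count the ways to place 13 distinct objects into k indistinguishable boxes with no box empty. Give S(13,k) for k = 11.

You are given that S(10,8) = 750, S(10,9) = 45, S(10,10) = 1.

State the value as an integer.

row 11: T[11][9]=9·45+750=1155  T[11][10]=10·1+45=55  T[11][11]=11·0+1=1
row 12: T[12][10]=10·55+1155=1705  T[12][11]=11·1+55=66
row 13: T[13][11]=11·66+1705=2431
Read S(13,11) = 2431.

2431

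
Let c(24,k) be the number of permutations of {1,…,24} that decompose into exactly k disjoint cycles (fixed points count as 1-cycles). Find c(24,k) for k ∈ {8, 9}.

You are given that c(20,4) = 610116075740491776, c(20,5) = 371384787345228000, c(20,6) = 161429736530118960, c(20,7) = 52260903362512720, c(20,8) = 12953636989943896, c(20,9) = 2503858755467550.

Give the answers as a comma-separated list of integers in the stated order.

5304713715525445812976, 1204749260161737632496

row 21: T[21][5]=20·371384787345228000+610116075740491776=8037811822645051776  T[21][6]=20·161429736530118960+371384787345228000=3599979517947607200  T[21][7]=20·52260903362512720+161429736530118960=1206647803780373360  T[21][8]=20·12953636989943896+52260903362512720=311333643161390640  T[21][9]=20·2503858755467550+12953636989943896=63030812099294896
row 22: T[22][6]=21·3599979517947607200+8037811822645051776=83637381699544802976  T[22][7]=21·1206647803780373360+3599979517947607200=28939583397335447760  T[22][8]=21·311333643161390640+1206647803780373360=7744654310169576800  T[22][9]=21·63030812099294896+311333643161390640=1634980697246583456
row 23: T[23][7]=22·28939583397335447760+83637381699544802976=720308216440924653696  T[23][8]=22·7744654310169576800+28939583397335447760=199321978221066137360  T[23][9]=22·1634980697246583456+7744654310169576800=43714229649594412832
row 24: T[24][8]=23·199321978221066137360+720308216440924653696=5304713715525445812976  T[24][9]=23·43714229649594412832+199321978221066137360=1204749260161737632496
Read c(24,8) = 5304713715525445812976, c(24,9) = 1204749260161737632496.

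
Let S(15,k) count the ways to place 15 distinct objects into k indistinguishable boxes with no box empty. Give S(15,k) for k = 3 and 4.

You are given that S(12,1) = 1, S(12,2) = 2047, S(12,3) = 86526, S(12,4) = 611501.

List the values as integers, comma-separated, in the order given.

r13: T_13,1=1×1+0=1; T_13,2=2×2047+1=4095; T_13,3=3×86526+2047=261625; T_13,4=4×611501+86526=2532530
r14: T_14,2=2×4095+1=8191; T_14,3=3×261625+4095=788970; T_14,4=4×2532530+261625=10391745
r15: T_15,3=3×788970+8191=2375101; T_15,4=4×10391745+788970=42355950
Read S(15,3) = 2375101, S(15,4) = 42355950.

2375101, 42355950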